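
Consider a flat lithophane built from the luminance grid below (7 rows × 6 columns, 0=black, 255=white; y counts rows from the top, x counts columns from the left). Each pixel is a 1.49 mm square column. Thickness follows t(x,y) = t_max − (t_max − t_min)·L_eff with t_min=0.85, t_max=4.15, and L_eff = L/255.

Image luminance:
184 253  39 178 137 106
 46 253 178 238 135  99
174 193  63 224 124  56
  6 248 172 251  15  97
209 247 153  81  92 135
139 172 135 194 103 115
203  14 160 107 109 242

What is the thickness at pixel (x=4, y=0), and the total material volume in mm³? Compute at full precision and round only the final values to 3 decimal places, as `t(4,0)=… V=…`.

span = t_max - t_min = 4.15 - 0.85 = 3.300
L(4,0) = 137, L_eff = 137/255 = 0.537255
t(4,0) = 4.15 - 3.300·0.537255 = 2.377
Σt over all 7·6 pixels = 40643/425 ≈ 95.6305882
V = pitch²·Σt = 1.49²·40643/425 = 212.309

t(4,0)=2.377 V=212.309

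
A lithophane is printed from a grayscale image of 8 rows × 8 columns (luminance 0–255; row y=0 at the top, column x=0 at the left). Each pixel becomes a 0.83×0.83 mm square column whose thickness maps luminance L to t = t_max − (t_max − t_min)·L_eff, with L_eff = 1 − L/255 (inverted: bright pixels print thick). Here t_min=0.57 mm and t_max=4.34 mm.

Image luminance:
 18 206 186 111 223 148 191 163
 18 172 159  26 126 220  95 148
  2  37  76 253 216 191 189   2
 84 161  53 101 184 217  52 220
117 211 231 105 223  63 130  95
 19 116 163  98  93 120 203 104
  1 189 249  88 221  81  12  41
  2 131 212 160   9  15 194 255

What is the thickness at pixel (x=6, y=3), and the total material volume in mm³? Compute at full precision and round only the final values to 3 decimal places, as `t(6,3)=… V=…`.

span = t_max - t_min = 4.34 - 0.57 = 3.770
L(6,3) = 52, L_eff = 1 - 52/255 = 0.796078 (inverted)
t(6,3) = 4.34 - 3.770·0.796078 = 1.339
Σt over all 8·8 pixels = 1340421/8500 ≈ 157.6965882
V = pitch²·Σt = 0.83²·1340421/8500 = 108.637

t(6,3)=1.339 V=108.637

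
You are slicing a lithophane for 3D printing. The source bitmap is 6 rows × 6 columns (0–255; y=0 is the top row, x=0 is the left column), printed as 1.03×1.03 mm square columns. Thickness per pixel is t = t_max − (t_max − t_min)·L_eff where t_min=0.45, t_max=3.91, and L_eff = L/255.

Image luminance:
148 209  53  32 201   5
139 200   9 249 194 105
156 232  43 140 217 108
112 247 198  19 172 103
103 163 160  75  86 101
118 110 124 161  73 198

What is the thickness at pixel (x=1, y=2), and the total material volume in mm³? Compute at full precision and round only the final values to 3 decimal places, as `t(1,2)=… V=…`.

span = t_max - t_min = 3.91 - 0.45 = 3.460
L(1,2) = 232, L_eff = 232/255 = 0.909804
t(1,2) = 3.91 - 3.460·0.909804 = 0.762
Σt over all 6·6 pixels = 970691/12750 ≈ 76.1326275
V = pitch²·Σt = 1.03²·970691/12750 = 80.769

t(1,2)=0.762 V=80.769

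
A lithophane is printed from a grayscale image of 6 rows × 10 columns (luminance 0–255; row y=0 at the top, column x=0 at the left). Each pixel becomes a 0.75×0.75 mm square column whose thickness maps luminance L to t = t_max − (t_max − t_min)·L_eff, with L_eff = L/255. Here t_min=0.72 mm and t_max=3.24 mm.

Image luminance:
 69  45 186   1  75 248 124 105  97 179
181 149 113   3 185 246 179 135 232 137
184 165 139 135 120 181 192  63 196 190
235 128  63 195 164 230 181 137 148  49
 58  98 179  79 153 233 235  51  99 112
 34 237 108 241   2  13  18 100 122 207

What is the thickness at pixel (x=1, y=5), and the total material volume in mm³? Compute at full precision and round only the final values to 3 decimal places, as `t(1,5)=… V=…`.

t(1,5)=0.898 V=63.973

span = t_max - t_min = 3.24 - 0.72 = 2.520
L(1,5) = 237, L_eff = 237/255 = 0.929412
t(1,5) = 3.24 - 2.520·0.929412 = 0.898
Σt over all 6·10 pixels = 241677/2125 ≈ 113.7303529
V = pitch²·Σt = 0.75²·241677/2125 = 63.973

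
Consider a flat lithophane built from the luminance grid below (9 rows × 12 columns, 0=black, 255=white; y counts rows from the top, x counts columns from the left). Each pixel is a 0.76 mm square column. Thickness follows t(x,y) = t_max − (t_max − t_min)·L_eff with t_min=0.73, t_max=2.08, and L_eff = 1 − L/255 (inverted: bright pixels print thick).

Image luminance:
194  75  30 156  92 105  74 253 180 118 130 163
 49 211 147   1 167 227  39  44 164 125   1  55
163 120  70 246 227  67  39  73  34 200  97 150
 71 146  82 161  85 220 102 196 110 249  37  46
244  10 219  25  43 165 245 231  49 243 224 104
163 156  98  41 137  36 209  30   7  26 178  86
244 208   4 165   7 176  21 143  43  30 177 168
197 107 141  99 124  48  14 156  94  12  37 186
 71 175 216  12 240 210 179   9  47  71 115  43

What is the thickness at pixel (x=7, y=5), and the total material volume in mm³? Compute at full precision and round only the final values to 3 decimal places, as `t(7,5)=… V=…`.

span = t_max - t_min = 2.08 - 0.73 = 1.350
L(7,5) = 30, L_eff = 1 - 30/255 = 0.882353 (inverted)
t(7,5) = 2.08 - 1.350·0.882353 = 0.889
Σt over all 9·12 pixels = 248769/1700 ≈ 146.3347059
V = pitch²·Σt = 0.76²·248769/1700 = 84.523

t(7,5)=0.889 V=84.523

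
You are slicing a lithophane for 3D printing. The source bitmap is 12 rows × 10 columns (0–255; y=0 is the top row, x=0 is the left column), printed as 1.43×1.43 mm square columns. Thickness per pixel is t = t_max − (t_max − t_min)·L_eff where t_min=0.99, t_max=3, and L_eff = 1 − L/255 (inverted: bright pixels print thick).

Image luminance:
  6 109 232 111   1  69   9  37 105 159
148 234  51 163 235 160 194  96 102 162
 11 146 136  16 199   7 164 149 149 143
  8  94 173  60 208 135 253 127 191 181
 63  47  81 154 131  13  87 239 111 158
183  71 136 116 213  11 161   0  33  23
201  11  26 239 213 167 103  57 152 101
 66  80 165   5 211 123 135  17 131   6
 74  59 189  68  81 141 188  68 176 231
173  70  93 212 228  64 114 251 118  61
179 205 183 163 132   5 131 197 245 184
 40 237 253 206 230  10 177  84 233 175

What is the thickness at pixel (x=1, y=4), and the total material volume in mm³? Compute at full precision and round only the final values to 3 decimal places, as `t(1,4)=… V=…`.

t(1,4)=1.360 V=486.341

span = t_max - t_min = 3 - 0.99 = 2.010
L(1,4) = 47, L_eff = 1 - 47/255 = 0.815686 (inverted)
t(1,4) = 3 - 2.010·0.815686 = 1.360
Σt over all 12·10 pixels = 2021567/8500 ≈ 237.8314118
V = pitch²·Σt = 1.43²·2021567/8500 = 486.341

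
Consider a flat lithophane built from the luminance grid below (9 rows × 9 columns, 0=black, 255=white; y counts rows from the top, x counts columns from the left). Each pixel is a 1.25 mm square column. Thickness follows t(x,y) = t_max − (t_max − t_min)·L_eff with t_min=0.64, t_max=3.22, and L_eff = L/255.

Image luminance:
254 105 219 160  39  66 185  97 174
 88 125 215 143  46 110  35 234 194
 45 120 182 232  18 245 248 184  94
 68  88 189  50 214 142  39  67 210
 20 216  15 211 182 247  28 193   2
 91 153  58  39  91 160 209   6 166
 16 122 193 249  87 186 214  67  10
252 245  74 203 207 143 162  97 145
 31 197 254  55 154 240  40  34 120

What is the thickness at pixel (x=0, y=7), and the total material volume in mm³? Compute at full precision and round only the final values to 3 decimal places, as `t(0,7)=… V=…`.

t(0,7)=0.670 V=236.669

span = t_max - t_min = 3.22 - 0.64 = 2.580
L(0,7) = 252, L_eff = 252/255 = 0.988235
t(0,7) = 3.22 - 2.580·0.988235 = 0.670
Σt over all 9·9 pixels = 643741/4250 ≈ 151.4684706
V = pitch²·Σt = 1.25²·643741/4250 = 236.669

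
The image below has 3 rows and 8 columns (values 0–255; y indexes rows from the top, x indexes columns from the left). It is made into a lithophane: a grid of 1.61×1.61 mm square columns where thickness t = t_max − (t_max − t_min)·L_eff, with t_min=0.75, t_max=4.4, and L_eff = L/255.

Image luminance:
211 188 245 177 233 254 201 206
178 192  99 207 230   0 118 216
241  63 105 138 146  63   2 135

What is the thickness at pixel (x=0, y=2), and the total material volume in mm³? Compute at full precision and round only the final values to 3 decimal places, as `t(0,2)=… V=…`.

t(0,2)=0.950 V=130.955

span = t_max - t_min = 4.4 - 0.75 = 3.650
L(0,2) = 241, L_eff = 241/255 = 0.945098
t(0,2) = 4.4 - 3.650·0.945098 = 0.950
Σt over all 3·8 pixels = 64414/1275 ≈ 50.5207843
V = pitch²·Σt = 1.61²·64414/1275 = 130.955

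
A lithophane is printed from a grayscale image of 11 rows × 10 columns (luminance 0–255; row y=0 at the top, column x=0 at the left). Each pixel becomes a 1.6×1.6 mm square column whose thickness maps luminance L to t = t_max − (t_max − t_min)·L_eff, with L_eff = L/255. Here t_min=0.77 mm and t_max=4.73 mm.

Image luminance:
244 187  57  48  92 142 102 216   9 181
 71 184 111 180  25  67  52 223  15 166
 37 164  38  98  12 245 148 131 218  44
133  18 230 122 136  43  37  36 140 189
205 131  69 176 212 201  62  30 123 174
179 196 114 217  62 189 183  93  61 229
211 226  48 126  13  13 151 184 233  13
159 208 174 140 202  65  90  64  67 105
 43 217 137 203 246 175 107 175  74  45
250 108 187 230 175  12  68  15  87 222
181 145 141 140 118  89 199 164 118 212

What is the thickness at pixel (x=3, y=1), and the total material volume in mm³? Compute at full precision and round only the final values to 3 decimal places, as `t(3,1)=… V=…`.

t(3,1)=1.935 V=764.580

span = t_max - t_min = 4.73 - 0.77 = 3.960
L(3,1) = 180, L_eff = 180/255 = 0.705882
t(3,1) = 4.73 - 3.960·0.705882 = 1.935
Σt over all 11·10 pixels = 1269323/4250 ≈ 298.6642353
V = pitch²·Σt = 1.6²·1269323/4250 = 764.580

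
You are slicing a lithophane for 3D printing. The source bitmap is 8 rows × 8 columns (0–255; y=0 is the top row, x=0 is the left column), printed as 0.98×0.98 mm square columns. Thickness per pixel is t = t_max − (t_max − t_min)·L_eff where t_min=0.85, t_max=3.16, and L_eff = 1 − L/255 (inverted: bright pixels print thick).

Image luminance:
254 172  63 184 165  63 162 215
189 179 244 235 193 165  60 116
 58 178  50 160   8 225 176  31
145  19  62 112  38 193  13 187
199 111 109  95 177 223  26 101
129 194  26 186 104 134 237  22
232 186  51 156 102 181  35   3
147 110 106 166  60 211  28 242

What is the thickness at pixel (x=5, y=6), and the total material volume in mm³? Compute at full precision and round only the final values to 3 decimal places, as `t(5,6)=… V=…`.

t(5,6)=2.490 V=125.353

span = t_max - t_min = 3.16 - 0.85 = 2.310
L(5,6) = 181, L_eff = 1 - 181/255 = 0.290196 (inverted)
t(5,6) = 3.16 - 2.310·0.290196 = 2.490
Σt over all 8·8 pixels = 1109431/8500 ≈ 130.5212941
V = pitch²·Σt = 0.98²·1109431/8500 = 125.353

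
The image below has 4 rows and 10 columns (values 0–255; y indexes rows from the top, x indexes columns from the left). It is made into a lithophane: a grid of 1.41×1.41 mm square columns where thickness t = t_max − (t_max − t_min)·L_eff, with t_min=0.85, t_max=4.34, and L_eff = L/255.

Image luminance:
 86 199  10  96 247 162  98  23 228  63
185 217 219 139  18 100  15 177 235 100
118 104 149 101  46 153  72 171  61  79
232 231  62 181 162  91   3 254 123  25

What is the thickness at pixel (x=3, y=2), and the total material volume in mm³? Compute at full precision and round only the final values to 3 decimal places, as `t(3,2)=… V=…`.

t(3,2)=2.958 V=208.133

span = t_max - t_min = 4.34 - 0.85 = 3.490
L(3,2) = 101, L_eff = 101/255 = 0.396078
t(3,2) = 4.34 - 3.490·0.396078 = 2.958
Σt over all 4·10 pixels = 533917/5100 ≈ 104.6896078
V = pitch²·Σt = 1.41²·533917/5100 = 208.133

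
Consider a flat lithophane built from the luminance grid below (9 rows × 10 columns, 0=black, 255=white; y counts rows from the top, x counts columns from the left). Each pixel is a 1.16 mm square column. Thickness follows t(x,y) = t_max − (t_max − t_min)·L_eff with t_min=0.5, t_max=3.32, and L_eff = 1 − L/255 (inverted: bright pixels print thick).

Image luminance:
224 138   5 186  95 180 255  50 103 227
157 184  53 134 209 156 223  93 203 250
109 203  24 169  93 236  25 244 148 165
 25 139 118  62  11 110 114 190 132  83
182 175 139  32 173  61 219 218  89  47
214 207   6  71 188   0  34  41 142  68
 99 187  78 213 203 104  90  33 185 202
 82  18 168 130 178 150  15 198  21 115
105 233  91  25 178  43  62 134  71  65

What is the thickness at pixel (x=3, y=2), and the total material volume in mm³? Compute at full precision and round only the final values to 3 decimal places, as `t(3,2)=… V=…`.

span = t_max - t_min = 3.32 - 0.5 = 2.820
L(3,2) = 169, L_eff = 1 - 169/255 = 0.337255 (inverted)
t(3,2) = 3.32 - 2.820·0.337255 = 2.369
Σt over all 9·10 pixels = 722679/4250 ≈ 170.0421176
V = pitch²·Σt = 1.16²·722679/4250 = 228.809

t(3,2)=2.369 V=228.809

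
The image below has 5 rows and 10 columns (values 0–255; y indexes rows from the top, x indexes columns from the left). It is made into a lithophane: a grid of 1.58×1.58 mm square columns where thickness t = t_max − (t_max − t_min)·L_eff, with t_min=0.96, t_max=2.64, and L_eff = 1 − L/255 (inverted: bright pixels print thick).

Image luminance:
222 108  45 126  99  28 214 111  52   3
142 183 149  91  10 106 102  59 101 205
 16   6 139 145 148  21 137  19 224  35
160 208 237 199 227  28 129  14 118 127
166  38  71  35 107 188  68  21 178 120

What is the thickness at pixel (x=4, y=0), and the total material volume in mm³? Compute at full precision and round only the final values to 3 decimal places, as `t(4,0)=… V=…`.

span = t_max - t_min = 2.64 - 0.96 = 1.680
L(4,0) = 99, L_eff = 1 - 99/255 = 0.611765 (inverted)
t(4,0) = 2.64 - 1.680·0.611765 = 1.612
Σt over all 5·10 pixels = 35758/425 ≈ 84.1364706
V = pitch²·Σt = 1.58²·35758/425 = 210.038

t(4,0)=1.612 V=210.038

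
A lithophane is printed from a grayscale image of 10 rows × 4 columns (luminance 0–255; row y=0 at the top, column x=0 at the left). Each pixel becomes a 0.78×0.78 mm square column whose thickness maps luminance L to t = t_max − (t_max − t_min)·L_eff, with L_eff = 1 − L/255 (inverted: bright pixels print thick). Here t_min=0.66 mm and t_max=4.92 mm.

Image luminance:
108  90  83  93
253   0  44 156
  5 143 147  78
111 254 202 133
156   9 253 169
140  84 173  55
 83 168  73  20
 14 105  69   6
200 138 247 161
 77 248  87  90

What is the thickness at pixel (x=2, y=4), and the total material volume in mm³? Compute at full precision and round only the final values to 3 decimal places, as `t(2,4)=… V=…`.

span = t_max - t_min = 4.92 - 0.66 = 4.260
L(2,4) = 253, L_eff = 1 - 253/255 = 0.007843 (inverted)
t(2,4) = 4.92 - 4.260·0.007843 = 4.887
Σt over all 10·4 pixels = 17907/170 ≈ 105.3352941
V = pitch²·Σt = 0.78²·17907/170 = 64.086

t(2,4)=4.887 V=64.086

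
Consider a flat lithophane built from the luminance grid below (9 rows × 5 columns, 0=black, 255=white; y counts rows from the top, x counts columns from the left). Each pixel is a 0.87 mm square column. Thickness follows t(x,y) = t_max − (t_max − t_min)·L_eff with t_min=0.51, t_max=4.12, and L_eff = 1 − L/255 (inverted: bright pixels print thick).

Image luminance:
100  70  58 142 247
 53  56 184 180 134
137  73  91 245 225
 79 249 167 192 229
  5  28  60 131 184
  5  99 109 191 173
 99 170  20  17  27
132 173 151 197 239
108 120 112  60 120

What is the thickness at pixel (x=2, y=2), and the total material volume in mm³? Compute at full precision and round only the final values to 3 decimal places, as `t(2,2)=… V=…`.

span = t_max - t_min = 4.12 - 0.51 = 3.610
L(2,2) = 91, L_eff = 1 - 91/255 = 0.643137 (inverted)
t(2,2) = 4.12 - 3.610·0.643137 = 1.798
Σt over all 9·5 pixels = 1310813/12750 ≈ 102.8088627
V = pitch²·Σt = 0.87²·1310813/12750 = 77.816

t(2,2)=1.798 V=77.816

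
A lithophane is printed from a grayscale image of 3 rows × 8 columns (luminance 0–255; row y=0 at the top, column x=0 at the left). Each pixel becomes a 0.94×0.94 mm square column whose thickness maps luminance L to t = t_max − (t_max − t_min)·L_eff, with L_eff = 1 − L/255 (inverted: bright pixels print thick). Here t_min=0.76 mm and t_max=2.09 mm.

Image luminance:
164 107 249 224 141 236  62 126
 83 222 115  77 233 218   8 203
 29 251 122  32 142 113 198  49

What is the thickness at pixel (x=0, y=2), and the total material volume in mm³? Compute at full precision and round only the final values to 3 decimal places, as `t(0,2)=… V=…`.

span = t_max - t_min = 2.09 - 0.76 = 1.330
L(0,2) = 29, L_eff = 1 - 29/255 = 0.886275 (inverted)
t(0,2) = 2.09 - 1.330·0.886275 = 0.911
Σt over all 3·8 pixels = 229463/6375 ≈ 35.9941961
V = pitch²·Σt = 0.94²·229463/6375 = 31.804

t(0,2)=0.911 V=31.804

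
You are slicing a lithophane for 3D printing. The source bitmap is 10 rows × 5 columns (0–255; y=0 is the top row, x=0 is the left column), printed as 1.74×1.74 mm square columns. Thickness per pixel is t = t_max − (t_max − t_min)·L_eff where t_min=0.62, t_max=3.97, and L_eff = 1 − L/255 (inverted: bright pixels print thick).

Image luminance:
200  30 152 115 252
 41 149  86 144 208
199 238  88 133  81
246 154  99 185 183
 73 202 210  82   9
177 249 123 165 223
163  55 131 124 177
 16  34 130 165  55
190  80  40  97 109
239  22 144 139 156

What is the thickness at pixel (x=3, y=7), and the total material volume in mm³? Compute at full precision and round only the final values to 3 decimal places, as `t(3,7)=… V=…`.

t(3,7)=2.788 V=362.810

span = t_max - t_min = 3.97 - 0.62 = 3.350
L(3,7) = 165, L_eff = 1 - 165/255 = 0.352941 (inverted)
t(3,7) = 3.97 - 3.350·0.352941 = 2.788
Σt over all 10·5 pixels = 101859/850 ≈ 119.8341176
V = pitch²·Σt = 1.74²·101859/850 = 362.810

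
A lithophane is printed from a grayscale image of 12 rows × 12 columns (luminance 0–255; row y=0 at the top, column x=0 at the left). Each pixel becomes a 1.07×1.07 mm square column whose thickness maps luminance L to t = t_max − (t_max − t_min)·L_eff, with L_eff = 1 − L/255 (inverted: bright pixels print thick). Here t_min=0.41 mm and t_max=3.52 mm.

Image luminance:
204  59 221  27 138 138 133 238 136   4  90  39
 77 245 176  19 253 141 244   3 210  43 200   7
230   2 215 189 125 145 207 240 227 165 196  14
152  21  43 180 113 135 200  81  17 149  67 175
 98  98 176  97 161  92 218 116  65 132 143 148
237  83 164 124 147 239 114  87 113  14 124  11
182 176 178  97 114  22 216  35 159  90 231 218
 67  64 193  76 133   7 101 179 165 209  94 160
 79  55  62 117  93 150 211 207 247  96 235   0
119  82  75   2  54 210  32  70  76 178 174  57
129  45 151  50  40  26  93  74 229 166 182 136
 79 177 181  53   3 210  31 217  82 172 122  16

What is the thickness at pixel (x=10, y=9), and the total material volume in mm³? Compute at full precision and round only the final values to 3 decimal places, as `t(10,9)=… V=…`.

span = t_max - t_min = 3.52 - 0.41 = 3.110
L(10,9) = 174, L_eff = 1 - 174/255 = 0.317647 (inverted)
t(10,9) = 3.52 - 3.110·0.317647 = 2.532
Σt over all 12·12 pixels = 1411063/5100 ≈ 276.6790196
V = pitch²·Σt = 1.07²·1411063/5100 = 316.770

t(10,9)=2.532 V=316.770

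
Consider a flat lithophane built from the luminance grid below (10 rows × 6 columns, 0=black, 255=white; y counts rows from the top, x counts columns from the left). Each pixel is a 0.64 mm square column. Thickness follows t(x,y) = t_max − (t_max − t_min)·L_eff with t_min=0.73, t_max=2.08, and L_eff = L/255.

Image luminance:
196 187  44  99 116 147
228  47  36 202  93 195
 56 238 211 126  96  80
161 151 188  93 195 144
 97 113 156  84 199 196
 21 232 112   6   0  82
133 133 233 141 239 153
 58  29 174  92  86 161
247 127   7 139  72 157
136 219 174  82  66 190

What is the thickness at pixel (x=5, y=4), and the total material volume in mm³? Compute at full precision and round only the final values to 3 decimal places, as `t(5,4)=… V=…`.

t(5,4)=1.042 V=34.041

span = t_max - t_min = 2.08 - 0.73 = 1.350
L(5,4) = 196, L_eff = 196/255 = 0.768627
t(5,4) = 2.08 - 1.350·0.768627 = 1.042
Σt over all 10·6 pixels = 28257/340 ≈ 83.1088235
V = pitch²·Σt = 0.64²·28257/340 = 34.041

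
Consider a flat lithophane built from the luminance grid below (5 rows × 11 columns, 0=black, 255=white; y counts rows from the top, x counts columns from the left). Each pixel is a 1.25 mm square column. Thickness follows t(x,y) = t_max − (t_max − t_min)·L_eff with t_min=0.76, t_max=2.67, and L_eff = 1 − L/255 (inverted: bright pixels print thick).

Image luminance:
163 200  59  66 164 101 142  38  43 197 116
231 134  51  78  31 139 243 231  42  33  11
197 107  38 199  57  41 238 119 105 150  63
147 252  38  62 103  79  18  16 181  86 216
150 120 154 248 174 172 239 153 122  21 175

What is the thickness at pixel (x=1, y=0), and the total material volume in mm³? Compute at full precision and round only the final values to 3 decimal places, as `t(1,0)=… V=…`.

span = t_max - t_min = 2.67 - 0.76 = 1.910
L(1,0) = 200, L_eff = 1 - 200/255 = 0.215686 (inverted)
t(1,0) = 2.67 - 1.910·0.215686 = 2.258
Σt over all 5·11 pixels = 785241/8500 ≈ 92.3812941
V = pitch²·Σt = 1.25²·785241/8500 = 144.346

t(1,0)=2.258 V=144.346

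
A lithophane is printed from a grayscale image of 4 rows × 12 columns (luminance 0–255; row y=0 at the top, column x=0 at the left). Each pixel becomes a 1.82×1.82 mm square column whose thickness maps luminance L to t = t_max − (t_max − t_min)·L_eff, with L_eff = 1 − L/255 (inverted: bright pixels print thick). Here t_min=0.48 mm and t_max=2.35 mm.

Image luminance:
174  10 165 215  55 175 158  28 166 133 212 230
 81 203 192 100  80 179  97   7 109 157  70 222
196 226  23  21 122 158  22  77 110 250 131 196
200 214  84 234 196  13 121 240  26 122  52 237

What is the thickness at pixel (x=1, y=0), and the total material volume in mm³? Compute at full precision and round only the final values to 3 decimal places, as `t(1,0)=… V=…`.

span = t_max - t_min = 2.35 - 0.48 = 1.870
L(1,0) = 10, L_eff = 1 - 10/255 = 0.960784 (inverted)
t(1,0) = 2.35 - 1.870·0.960784 = 0.553
Σt over all 4·12 pixels = 70.626
V = pitch²·Σt = 1.82²·70.626 = 233.942

t(1,0)=0.553 V=233.942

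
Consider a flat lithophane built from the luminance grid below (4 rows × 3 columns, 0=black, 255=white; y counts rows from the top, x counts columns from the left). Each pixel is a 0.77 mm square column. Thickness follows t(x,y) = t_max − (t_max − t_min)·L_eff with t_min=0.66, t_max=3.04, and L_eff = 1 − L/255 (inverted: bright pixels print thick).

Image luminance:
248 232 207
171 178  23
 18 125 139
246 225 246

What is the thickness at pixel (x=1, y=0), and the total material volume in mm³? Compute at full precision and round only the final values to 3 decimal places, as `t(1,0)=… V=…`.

t(1,0)=2.825 V=16.084

span = t_max - t_min = 3.04 - 0.66 = 2.380
L(1,0) = 232, L_eff = 1 - 232/255 = 0.090196 (inverted)
t(1,0) = 3.04 - 2.380·0.090196 = 2.825
Σt over all 4·3 pixels = 27.128
V = pitch²·Σt = 0.77²·27.128 = 16.084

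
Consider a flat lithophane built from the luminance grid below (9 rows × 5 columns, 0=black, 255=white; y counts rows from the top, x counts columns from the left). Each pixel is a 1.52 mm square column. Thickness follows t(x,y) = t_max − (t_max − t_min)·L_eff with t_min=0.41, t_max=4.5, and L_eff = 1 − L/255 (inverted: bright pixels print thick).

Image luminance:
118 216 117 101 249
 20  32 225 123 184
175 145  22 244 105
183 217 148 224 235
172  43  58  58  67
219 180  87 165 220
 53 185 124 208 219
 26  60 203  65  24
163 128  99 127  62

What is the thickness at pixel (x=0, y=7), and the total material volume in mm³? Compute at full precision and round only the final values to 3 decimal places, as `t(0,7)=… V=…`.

t(0,7)=0.827 V=268.600

span = t_max - t_min = 4.5 - 0.41 = 4.090
L(0,7) = 26, L_eff = 1 - 26/255 = 0.898039 (inverted)
t(0,7) = 4.5 - 4.090·0.898039 = 0.827
Σt over all 9·5 pixels = 2964557/25500 ≈ 116.2571373
V = pitch²·Σt = 1.52²·2964557/25500 = 268.600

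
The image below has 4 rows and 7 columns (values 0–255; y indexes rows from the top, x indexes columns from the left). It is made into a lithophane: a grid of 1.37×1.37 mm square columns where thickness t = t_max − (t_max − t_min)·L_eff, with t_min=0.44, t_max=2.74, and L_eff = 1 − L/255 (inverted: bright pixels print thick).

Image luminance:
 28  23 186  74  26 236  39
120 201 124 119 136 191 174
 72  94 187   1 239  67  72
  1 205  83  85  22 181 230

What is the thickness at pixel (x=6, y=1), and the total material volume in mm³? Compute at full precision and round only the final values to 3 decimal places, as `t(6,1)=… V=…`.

t(6,1)=2.009 V=77.567

span = t_max - t_min = 2.74 - 0.44 = 2.300
L(6,1) = 174, L_eff = 1 - 174/255 = 0.317647 (inverted)
t(6,1) = 2.74 - 2.300·0.317647 = 2.009
Σt over all 4·7 pixels = 17564/425 ≈ 41.3270588
V = pitch²·Σt = 1.37²·17564/425 = 77.567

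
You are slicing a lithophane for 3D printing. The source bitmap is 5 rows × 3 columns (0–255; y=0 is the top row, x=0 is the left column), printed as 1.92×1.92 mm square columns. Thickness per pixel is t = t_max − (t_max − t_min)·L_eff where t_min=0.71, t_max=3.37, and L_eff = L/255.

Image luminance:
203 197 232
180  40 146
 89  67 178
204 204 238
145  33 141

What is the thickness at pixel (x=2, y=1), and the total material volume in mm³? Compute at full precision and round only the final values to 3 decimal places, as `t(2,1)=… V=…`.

t(2,1)=1.847 V=98.018

span = t_max - t_min = 3.37 - 0.71 = 2.660
L(2,1) = 146, L_eff = 146/255 = 0.572549
t(2,1) = 3.37 - 2.660·0.572549 = 1.847
Σt over all 5·3 pixels = 678023/25500 ≈ 26.5891373
V = pitch²·Σt = 1.92²·678023/25500 = 98.018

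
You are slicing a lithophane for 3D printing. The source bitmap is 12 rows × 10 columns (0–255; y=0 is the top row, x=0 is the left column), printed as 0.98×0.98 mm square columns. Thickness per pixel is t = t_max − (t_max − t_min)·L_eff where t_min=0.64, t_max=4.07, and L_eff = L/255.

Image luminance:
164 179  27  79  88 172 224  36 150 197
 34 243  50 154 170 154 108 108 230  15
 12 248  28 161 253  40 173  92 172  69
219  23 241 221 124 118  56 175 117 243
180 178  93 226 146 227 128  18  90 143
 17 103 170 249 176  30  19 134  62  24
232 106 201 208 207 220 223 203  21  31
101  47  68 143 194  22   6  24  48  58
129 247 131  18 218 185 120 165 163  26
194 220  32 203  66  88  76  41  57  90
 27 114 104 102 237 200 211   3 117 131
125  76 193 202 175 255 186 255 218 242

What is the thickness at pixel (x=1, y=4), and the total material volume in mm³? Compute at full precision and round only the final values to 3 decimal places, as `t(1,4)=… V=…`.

t(1,4)=1.676 V=265.144

span = t_max - t_min = 4.07 - 0.64 = 3.430
L(1,4) = 178, L_eff = 178/255 = 0.698039
t(1,4) = 4.07 - 3.430·0.698039 = 1.676
Σt over all 12·10 pixels = 1407989/5100 ≈ 276.0762745
V = pitch²·Σt = 0.98²·1407989/5100 = 265.144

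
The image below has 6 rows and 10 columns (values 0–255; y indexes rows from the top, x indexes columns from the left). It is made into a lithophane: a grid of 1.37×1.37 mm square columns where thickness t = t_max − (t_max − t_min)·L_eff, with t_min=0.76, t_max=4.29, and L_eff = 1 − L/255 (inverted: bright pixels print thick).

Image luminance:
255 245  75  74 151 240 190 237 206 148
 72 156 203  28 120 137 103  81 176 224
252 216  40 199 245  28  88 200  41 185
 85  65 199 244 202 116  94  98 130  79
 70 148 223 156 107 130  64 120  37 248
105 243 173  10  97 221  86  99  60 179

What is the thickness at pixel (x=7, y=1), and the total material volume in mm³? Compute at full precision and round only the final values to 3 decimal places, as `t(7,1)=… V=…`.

span = t_max - t_min = 4.29 - 0.76 = 3.530
L(7,1) = 81, L_eff = 1 - 81/255 = 0.682353 (inverted)
t(7,1) = 4.29 - 3.530·0.682353 = 1.881
Σt over all 6·10 pixels = 4164359/25500 ≈ 163.3081961
V = pitch²·Σt = 1.37²·4164359/25500 = 306.513

t(7,1)=1.881 V=306.513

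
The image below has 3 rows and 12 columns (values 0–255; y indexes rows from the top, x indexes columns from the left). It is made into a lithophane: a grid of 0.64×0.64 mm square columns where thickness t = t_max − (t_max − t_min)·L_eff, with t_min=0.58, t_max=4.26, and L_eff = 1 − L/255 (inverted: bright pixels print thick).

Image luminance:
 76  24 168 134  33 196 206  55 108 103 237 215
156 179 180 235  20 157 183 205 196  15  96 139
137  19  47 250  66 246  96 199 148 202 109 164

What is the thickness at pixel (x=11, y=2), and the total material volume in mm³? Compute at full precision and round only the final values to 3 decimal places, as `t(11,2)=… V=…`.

span = t_max - t_min = 4.26 - 0.58 = 3.680
L(11,2) = 164, L_eff = 1 - 164/255 = 0.356863 (inverted)
t(11,2) = 4.26 - 3.680·0.356863 = 2.947
Σt over all 3·12 pixels = 593018/6375 ≈ 93.0224314
V = pitch²·Σt = 0.64²·593018/6375 = 38.102

t(11,2)=2.947 V=38.102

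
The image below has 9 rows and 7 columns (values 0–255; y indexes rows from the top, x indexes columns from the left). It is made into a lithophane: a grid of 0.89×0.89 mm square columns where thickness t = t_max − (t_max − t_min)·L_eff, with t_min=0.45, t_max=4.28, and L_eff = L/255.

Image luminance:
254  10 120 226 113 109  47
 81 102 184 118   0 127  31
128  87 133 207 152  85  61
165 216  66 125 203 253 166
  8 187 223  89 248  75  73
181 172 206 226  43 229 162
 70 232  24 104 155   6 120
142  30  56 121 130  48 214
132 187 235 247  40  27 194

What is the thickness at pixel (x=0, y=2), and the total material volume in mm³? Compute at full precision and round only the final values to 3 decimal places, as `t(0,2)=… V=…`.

t(0,2)=2.357 V=115.967

span = t_max - t_min = 4.28 - 0.45 = 3.830
L(0,2) = 128, L_eff = 128/255 = 0.501961
t(0,2) = 4.28 - 3.830·0.501961 = 2.357
Σt over all 9·7 pixels = 248887/1700 ≈ 146.4041176
V = pitch²·Σt = 0.89²·248887/1700 = 115.967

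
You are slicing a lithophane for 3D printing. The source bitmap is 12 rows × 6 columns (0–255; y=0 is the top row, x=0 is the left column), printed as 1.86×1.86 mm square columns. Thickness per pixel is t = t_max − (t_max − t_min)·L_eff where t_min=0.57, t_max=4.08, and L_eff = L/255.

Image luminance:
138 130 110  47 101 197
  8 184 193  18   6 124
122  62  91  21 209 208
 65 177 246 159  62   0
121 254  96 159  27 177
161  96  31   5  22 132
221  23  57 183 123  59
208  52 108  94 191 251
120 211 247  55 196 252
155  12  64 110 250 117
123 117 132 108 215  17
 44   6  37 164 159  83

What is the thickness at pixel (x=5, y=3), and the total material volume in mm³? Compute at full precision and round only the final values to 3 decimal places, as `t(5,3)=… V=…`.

span = t_max - t_min = 4.08 - 0.57 = 3.510
L(5,3) = 0, L_eff = 0/255 = 0.000000
t(5,3) = 4.08 - 3.510·0.000000 = 4.080
Σt over all 12·6 pixels = 1499769/8500 ≈ 176.4434118
V = pitch²·Σt = 1.86²·1499769/8500 = 610.424

t(5,3)=4.080 V=610.424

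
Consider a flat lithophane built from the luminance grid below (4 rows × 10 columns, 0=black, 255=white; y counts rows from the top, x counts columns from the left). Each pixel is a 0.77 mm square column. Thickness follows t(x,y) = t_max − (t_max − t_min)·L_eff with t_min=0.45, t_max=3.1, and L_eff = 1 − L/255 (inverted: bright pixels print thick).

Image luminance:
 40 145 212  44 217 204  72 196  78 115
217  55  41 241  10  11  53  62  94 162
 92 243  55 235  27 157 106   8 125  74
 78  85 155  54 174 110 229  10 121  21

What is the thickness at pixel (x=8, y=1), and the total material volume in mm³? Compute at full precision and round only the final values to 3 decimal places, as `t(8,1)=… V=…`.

span = t_max - t_min = 3.1 - 0.45 = 2.650
L(8,1) = 94, L_eff = 1 - 94/255 = 0.631373 (inverted)
t(8,1) = 3.1 - 2.650·0.631373 = 1.427
Σt over all 4·10 pixels = 27207/425 ≈ 64.0164706
V = pitch²·Σt = 0.77²·27207/425 = 37.955

t(8,1)=1.427 V=37.955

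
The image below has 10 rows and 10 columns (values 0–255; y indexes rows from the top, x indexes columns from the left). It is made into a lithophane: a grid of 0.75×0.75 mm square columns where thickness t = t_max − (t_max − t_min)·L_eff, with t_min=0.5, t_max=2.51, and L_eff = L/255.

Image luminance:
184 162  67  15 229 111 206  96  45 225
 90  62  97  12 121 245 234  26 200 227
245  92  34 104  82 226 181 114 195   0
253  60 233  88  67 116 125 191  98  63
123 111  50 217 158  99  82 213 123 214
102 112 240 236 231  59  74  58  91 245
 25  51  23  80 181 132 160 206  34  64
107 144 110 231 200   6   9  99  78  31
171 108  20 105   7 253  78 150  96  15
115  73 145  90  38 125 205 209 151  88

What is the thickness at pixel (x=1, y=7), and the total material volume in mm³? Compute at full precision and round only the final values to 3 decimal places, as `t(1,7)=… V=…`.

t(1,7)=1.375 V=86.776

span = t_max - t_min = 2.51 - 0.5 = 2.010
L(1,7) = 144, L_eff = 144/255 = 0.564706
t(1,7) = 2.51 - 2.010·0.564706 = 1.375
Σt over all 10·10 pixels = 327819/2125 ≈ 154.2677647
V = pitch²·Σt = 0.75²·327819/2125 = 86.776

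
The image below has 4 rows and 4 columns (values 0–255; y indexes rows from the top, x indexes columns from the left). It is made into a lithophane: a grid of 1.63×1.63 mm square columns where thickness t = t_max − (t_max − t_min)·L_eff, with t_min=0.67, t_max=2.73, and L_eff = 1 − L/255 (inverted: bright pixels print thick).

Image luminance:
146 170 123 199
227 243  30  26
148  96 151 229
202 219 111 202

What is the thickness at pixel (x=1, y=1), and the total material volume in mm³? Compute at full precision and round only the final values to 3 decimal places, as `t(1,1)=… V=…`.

span = t_max - t_min = 2.73 - 0.67 = 2.060
L(1,1) = 243, L_eff = 1 - 243/255 = 0.047059 (inverted)
t(1,1) = 2.73 - 2.060·0.047059 = 2.633
Σt over all 4·4 pixels = 198223/6375 ≈ 31.0938039
V = pitch²·Σt = 1.63²·198223/6375 = 82.613

t(1,1)=2.633 V=82.613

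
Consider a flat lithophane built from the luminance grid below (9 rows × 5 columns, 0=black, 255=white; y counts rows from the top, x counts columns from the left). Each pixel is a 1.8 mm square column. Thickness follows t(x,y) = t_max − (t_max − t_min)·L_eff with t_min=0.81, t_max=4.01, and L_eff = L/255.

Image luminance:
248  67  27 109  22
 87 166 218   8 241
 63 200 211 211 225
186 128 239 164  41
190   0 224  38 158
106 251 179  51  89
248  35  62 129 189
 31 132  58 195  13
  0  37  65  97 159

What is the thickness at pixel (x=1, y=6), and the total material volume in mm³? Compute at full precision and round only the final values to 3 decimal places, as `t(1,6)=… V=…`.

t(1,6)=3.571 V=357.091

span = t_max - t_min = 4.01 - 0.81 = 3.200
L(1,6) = 35, L_eff = 35/255 = 0.137255
t(1,6) = 4.01 - 3.200·0.137255 = 3.571
Σt over all 9·5 pixels = 562087/5100 ≈ 110.2131373
V = pitch²·Σt = 1.8²·562087/5100 = 357.091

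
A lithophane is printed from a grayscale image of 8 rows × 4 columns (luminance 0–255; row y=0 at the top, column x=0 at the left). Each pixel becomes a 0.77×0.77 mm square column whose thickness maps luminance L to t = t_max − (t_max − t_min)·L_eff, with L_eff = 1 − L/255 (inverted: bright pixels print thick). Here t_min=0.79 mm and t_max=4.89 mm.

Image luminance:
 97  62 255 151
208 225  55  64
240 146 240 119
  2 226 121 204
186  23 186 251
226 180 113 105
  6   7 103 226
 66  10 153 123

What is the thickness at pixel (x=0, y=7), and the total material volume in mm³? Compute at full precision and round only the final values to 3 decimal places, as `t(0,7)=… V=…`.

span = t_max - t_min = 4.89 - 0.79 = 4.100
L(0,7) = 66, L_eff = 1 - 66/255 = 0.741176 (inverted)
t(0,7) = 4.89 - 4.100·0.741176 = 1.851
Σt over all 8·4 pixels = 244003/2550 ≈ 95.6874510
V = pitch²·Σt = 0.77²·244003/2550 = 56.733

t(0,7)=1.851 V=56.733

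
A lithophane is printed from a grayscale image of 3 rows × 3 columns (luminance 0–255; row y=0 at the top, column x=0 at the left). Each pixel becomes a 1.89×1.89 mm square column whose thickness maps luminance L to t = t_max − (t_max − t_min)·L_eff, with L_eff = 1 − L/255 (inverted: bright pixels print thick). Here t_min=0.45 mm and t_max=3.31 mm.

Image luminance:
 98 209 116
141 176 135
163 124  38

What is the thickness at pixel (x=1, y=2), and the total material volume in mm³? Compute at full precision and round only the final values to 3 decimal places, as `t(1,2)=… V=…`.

span = t_max - t_min = 3.31 - 0.45 = 2.860
L(1,2) = 124, L_eff = 1 - 124/255 = 0.513725 (inverted)
t(1,2) = 3.31 - 2.860·0.513725 = 1.841
Σt over all 3·3 pixels = 5953/340 ≈ 17.5088235
V = pitch²·Σt = 1.89²·5953/340 = 62.543

t(1,2)=1.841 V=62.543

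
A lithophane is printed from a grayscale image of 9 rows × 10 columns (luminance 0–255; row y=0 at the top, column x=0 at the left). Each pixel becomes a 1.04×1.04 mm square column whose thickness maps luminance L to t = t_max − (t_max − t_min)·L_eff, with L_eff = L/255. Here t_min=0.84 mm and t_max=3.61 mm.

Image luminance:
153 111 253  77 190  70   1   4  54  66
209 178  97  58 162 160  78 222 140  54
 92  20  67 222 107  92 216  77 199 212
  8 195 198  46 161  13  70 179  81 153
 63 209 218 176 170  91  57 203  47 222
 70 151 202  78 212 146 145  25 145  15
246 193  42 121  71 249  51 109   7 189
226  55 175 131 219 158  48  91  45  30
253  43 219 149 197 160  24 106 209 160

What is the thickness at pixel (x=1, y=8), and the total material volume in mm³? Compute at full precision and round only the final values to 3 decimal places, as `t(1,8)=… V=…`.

span = t_max - t_min = 3.61 - 0.84 = 2.770
L(1,8) = 43, L_eff = 43/255 = 0.168627
t(1,8) = 3.61 - 2.770·0.168627 = 3.143
Σt over all 9·10 pixels = 1284142/6375 ≈ 201.4340392
V = pitch²·Σt = 1.04²·1284142/6375 = 217.871

t(1,8)=3.143 V=217.871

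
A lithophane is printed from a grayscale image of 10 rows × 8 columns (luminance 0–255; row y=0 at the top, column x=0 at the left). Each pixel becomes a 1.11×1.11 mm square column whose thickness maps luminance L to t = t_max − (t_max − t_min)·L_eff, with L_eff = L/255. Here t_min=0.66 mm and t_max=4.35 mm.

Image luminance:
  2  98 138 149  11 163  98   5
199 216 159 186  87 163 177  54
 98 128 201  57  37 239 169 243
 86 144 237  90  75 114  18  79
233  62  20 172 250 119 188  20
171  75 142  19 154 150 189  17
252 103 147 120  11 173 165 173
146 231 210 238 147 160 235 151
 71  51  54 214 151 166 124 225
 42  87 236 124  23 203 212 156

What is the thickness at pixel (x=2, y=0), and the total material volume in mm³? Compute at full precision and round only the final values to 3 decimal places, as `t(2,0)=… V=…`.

span = t_max - t_min = 4.35 - 0.66 = 3.690
L(2,0) = 138, L_eff = 138/255 = 0.541176
t(2,0) = 4.35 - 3.690·0.541176 = 2.353
Σt over all 10·8 pixels = 820827/4250 ≈ 193.1357647
V = pitch²·Σt = 1.11²·820827/4250 = 237.963

t(2,0)=2.353 V=237.963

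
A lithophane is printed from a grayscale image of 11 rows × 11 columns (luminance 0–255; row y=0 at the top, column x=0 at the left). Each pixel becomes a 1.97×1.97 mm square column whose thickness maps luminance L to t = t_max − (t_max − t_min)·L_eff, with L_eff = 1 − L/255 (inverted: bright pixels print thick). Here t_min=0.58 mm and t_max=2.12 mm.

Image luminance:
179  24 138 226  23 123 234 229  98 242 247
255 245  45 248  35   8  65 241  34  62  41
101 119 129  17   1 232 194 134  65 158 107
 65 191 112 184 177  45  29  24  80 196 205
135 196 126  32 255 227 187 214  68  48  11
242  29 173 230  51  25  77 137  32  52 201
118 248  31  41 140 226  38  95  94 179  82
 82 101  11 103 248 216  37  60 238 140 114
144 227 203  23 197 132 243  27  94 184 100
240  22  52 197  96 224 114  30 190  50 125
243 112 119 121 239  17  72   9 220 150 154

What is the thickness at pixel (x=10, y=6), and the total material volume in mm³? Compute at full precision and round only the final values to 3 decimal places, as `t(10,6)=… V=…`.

span = t_max - t_min = 2.12 - 0.58 = 1.540
L(10,6) = 82, L_eff = 1 - 82/255 = 0.678431 (inverted)
t(10,6) = 2.12 - 1.540·0.678431 = 1.075
Σt over all 11·11 pixels = 1039027/6375 ≈ 162.9846275
V = pitch²·Σt = 1.97²·1039027/6375 = 632.527

t(10,6)=1.075 V=632.527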